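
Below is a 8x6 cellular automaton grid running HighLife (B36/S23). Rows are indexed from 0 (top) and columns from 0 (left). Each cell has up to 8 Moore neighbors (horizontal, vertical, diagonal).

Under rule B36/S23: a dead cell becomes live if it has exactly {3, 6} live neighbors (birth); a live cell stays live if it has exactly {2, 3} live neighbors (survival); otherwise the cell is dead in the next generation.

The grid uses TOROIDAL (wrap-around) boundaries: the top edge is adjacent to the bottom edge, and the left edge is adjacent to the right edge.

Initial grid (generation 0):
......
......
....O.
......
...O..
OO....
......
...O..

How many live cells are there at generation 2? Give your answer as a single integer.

Simulating step by step:
Generation 0 (given above): 5 live cells
Generation 1: 0 live cells
......
......
......
......
......
......
......
......
Generation 2: 0 live cells
......
......
......
......
......
......
......
......
Population at generation 2: 0

Answer: 0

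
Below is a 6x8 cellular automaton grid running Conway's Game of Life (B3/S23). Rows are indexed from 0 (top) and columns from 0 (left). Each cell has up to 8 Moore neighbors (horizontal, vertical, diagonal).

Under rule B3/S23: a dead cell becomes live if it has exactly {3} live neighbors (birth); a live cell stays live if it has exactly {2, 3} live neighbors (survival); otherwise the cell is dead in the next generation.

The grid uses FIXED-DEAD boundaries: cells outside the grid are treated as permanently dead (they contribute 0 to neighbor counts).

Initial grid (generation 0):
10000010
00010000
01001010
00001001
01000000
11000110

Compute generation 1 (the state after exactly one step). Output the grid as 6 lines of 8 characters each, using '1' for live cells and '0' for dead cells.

Answer: 00000000
00000100
00011100
00000100
11000110
11000000

Derivation:
Simulating step by step:
Generation 0 (given above): 13 live cells
Generation 1: 11 live cells
(generation 1 grid is the final answer)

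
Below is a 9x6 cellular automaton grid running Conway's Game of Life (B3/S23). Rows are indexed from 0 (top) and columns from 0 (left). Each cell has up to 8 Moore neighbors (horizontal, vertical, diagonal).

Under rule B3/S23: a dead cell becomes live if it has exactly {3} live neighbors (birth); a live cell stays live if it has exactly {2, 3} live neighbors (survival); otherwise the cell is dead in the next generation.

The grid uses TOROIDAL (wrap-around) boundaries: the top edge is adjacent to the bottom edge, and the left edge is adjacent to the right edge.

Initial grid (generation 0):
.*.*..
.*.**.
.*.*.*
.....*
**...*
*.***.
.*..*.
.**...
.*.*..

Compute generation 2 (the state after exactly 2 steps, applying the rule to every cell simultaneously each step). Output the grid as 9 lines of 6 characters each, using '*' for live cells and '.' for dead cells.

Simulating step by step:
Generation 0 (given above): 22 live cells
Generation 1: 25 live cells
**.*..
.*.*..
...*.*
.**..*
.***..
..***.
*...**
**.*..
**.*..
Generation 2: 14 live cells
(generation 2 grid is the final answer)

Answer: ...**.
.*.*..
.*.*..
.*....
*.....
*.....
*.....
...*..
...***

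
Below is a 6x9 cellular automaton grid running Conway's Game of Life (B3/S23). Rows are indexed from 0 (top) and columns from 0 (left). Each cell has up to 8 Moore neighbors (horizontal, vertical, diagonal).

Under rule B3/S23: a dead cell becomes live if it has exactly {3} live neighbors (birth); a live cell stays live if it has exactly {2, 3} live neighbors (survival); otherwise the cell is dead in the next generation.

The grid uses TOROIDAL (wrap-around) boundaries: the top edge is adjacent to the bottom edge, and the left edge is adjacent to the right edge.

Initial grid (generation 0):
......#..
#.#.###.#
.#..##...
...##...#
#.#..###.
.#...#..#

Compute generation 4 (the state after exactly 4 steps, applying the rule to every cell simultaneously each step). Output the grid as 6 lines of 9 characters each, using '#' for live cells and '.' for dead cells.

Simulating step by step:
Generation 0 (given above): 21 live cells
Generation 1: 32 live cells
.#..#.#.#
##.##.##.
.##...###
####...##
####.###.
##...#..#
Generation 2: 12 live cells
...##.#..
...##....
....##...
....##...
...#.#...
...#.....
Generation 3: 9 live cells
..#..#...
.........
.........
...#..#..
...#.#...
..##.#...
Generation 4: 11 live cells
(generation 4 grid is the final answer)

Answer: ..###....
.........
.........
....#....
...#.##..
..##.##..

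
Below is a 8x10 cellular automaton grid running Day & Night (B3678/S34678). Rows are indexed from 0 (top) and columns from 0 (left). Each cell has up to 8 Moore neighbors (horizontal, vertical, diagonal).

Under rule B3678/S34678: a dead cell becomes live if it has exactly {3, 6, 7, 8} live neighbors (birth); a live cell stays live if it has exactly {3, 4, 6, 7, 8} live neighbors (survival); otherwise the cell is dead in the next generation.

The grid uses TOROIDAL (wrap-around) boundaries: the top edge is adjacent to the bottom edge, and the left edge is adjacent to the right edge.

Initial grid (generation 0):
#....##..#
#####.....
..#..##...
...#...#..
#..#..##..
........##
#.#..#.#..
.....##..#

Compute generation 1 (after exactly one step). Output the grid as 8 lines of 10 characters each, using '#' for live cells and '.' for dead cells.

Simulating step by step:
Generation 0 (given above): 27 live cells
Generation 1: 29 live cells
(generation 1 grid is the final answer)

Answer: #.##.##..#
#####....#
..#.......
..#.##.#..
.......#.#
##......##
..........
.#..##.###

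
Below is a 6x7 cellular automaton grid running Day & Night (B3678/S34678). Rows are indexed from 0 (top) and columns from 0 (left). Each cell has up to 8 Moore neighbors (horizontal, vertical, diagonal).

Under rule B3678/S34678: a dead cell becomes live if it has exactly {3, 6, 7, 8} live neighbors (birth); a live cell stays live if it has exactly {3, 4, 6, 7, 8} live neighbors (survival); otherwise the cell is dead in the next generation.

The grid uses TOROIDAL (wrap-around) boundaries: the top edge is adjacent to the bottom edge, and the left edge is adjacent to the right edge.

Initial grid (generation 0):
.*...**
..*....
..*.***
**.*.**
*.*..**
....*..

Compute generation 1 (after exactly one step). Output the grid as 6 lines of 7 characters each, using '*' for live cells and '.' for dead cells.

Simulating step by step:
Generation 0 (given above): 18 live cells
Generation 1: 16 live cells
(generation 1 grid is the final answer)

Answer: .......
**.**..
..*.***
.*.*.**
*..*.*.
.*.....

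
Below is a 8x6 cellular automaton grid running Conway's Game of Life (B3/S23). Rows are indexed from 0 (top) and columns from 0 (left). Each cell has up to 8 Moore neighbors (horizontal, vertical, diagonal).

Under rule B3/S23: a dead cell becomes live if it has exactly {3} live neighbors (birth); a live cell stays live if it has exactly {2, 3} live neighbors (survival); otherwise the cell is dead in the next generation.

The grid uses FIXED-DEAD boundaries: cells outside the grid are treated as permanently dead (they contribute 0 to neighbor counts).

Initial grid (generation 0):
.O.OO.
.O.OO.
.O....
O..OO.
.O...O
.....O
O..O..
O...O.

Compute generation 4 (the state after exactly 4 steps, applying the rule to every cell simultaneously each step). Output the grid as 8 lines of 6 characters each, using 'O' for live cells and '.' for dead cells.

Simulating step by step:
Generation 0 (given above): 17 live cells
Generation 1: 15 live cells
...OO.
OO.OO.
OO....
OOO.O.
.....O
....O.
....O.
......
Generation 2: 16 live cells
..OOO.
OO.OO.
....O.
O.O...
.O.OOO
....OO
......
......
Generation 3: 17 live cells
.OO.O.
.O...O
O.O.O.
.OO..O
.OOO.O
...O.O
......
......
Generation 4: 16 live cells
(generation 4 grid is the final answer)

Answer: .OO...
O...OO
O.OOOO
O....O
.O.O.O
...O..
......
......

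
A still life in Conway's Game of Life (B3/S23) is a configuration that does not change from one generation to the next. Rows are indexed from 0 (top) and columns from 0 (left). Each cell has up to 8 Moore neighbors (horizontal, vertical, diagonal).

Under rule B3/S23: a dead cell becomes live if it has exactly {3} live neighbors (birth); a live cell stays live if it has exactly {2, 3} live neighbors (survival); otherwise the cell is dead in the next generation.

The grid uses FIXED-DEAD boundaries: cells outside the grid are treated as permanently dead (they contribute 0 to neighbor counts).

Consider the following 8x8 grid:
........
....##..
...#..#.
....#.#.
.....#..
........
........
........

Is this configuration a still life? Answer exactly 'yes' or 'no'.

Compute generation 1 and compare to generation 0 (given above):
Generation 1:
........
....##..
...#..#.
....#.#.
.....#..
........
........
........
The grids are IDENTICAL -> still life.

Answer: yes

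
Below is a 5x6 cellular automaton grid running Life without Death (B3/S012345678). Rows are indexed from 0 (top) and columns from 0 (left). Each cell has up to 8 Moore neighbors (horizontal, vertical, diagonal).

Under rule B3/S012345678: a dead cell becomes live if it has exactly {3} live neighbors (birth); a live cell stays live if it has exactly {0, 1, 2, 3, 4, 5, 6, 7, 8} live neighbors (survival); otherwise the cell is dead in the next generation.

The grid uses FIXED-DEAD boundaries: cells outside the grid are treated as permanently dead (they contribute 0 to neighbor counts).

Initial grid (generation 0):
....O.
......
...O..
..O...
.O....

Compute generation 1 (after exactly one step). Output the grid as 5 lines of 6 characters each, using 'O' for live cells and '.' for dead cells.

Simulating step by step:
Generation 0 (given above): 4 live cells
Generation 1: 4 live cells
(generation 1 grid is the final answer)

Answer: ....O.
......
...O..
..O...
.O....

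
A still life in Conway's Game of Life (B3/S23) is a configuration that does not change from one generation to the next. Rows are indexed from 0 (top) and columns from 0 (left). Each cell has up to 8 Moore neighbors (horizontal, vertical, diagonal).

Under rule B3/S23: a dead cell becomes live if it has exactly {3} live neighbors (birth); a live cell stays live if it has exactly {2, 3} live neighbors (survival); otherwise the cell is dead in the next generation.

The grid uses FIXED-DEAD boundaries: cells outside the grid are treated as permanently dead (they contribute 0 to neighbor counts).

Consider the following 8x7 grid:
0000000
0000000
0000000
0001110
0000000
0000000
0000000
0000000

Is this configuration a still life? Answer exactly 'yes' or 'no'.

Compute generation 1 and compare to generation 0 (given above):
Generation 1:
0000000
0000000
0000100
0000100
0000100
0000000
0000000
0000000
Cell (2,4) differs: gen0=0 vs gen1=1 -> NOT a still life.

Answer: no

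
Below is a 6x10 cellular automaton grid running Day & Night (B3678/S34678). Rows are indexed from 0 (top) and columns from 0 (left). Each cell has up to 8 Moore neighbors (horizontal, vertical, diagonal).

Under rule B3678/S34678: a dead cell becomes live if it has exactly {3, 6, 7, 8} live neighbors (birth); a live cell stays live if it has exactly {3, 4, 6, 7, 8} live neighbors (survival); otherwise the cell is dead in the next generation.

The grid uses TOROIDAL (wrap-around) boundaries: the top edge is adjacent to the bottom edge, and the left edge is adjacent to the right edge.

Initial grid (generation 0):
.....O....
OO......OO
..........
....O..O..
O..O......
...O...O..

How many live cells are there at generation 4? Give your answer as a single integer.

Simulating step by step:
Generation 0 (given above): 11 live cells
Generation 1: 8 live cells
O.......OO
..........
O.......OO
..........
....O.....
....O.....
Generation 2: 3 live cells
..........
.........O
..........
.........O
..........
.........O
Generation 3: 0 live cells
..........
..........
..........
..........
..........
..........
Generation 4: 0 live cells
..........
..........
..........
..........
..........
..........
Population at generation 4: 0

Answer: 0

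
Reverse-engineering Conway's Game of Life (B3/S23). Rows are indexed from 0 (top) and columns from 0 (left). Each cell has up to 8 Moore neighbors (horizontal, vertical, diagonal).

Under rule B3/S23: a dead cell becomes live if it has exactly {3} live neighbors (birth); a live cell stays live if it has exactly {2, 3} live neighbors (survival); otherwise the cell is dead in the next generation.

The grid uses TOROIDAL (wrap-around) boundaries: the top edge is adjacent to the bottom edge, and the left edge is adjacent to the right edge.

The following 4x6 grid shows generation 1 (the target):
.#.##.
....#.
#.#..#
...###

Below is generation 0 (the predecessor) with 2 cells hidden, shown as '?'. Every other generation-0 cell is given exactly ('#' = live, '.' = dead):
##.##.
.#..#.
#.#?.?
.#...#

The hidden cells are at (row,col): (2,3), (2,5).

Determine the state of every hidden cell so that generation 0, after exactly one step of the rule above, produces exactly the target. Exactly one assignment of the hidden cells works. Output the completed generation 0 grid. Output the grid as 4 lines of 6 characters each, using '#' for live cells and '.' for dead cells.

Hidden generation-0 cells (in order): (2,3), (2,5).
A hidden cell only influences target cells in its own 3x3 neighborhood. Try each of the 2^2 = 4 assignments, step the completed generation 0 forward once under B3/S23, and compare with the target:
  (2,3)=. (2,5)=. -> step reproduces the target at every cell -> ACCEPT
  (2,3)=. (2,5)=# -> step gives (2,0)='.' but target has '#' -> reject
  (2,3)=# (2,5)=. -> step gives (2,3)='#' but target has '.' -> reject
  (2,3)=# (2,5)=# -> step gives (1,4)='.' but target has '#' -> reject
Unique solution: (2,3)=dead, (2,5)=dead.
Check: live-neighbor counts of every cell in the completed generation 0:
434234
444424
342223
544333
Applying B3/S23 to generation 0 with these counts gives:
.#.##.
....#.
#.#..#
...###
which matches the target exactly.

Answer: ##.##.
.#..#.
#.#...
.#...#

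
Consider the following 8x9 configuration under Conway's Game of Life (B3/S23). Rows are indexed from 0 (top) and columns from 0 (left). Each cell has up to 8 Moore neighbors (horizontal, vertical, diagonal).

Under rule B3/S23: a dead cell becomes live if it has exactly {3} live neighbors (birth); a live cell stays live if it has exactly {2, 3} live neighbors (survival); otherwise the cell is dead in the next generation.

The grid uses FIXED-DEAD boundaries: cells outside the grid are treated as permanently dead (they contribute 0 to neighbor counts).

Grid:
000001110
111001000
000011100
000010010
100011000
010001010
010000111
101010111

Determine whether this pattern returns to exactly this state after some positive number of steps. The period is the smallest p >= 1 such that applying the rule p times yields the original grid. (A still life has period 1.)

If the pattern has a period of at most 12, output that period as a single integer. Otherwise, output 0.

Answer: 0

Derivation:
Simulating and comparing each generation to the original:
Gen 0 (original, given above): 28 live cells
Gen 1: 25 live cells, differs from original
Gen 2: 24 live cells, differs from original
Gen 3: 18 live cells, differs from original
Gen 4: 22 live cells, differs from original
Gen 5: 23 live cells, differs from original
Gen 6: 26 live cells, differs from original
Gen 7: 13 live cells, differs from original
Gen 8: 5 live cells, differs from original
Gen 9: 2 live cells, differs from original
Gen 10: 0 live cells, differs from original
Gen 11: 0 live cells, differs from original
Gen 12: 0 live cells, differs from original
No period found within 12 steps.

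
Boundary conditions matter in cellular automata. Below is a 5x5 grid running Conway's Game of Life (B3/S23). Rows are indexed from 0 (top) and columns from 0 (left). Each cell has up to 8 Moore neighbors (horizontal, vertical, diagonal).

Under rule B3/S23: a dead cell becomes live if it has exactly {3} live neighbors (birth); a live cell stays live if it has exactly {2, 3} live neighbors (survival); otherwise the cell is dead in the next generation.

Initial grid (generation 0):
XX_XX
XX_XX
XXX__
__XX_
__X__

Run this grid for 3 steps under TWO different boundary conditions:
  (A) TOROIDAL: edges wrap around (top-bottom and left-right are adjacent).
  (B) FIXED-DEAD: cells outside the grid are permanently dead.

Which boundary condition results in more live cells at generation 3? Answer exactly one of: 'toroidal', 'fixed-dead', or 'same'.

Answer: fixed-dead

Derivation:
Under TOROIDAL boundary, generation 3:
_____
_____
_____
_____
_____
Population = 0

Under FIXED-DEAD boundary, generation 3:
___XX
__X__
_X___
_____
__X_X
Population = 6

Comparison: toroidal=0, fixed-dead=6 -> fixed-dead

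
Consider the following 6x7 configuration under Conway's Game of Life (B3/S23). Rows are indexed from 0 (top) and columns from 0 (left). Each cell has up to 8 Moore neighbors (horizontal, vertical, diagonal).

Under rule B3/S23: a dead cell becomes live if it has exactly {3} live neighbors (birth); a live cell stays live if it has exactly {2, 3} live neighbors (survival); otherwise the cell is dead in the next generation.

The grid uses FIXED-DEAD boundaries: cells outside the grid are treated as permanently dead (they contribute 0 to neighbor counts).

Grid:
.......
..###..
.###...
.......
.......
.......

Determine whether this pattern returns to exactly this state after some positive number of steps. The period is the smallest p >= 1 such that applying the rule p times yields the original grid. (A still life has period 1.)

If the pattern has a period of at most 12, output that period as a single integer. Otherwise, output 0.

Answer: 2

Derivation:
Simulating and comparing each generation to the original:
Gen 0 (original, given above): 6 live cells
Gen 1: 6 live cells, differs from original
Gen 2: 6 live cells, MATCHES original -> period = 2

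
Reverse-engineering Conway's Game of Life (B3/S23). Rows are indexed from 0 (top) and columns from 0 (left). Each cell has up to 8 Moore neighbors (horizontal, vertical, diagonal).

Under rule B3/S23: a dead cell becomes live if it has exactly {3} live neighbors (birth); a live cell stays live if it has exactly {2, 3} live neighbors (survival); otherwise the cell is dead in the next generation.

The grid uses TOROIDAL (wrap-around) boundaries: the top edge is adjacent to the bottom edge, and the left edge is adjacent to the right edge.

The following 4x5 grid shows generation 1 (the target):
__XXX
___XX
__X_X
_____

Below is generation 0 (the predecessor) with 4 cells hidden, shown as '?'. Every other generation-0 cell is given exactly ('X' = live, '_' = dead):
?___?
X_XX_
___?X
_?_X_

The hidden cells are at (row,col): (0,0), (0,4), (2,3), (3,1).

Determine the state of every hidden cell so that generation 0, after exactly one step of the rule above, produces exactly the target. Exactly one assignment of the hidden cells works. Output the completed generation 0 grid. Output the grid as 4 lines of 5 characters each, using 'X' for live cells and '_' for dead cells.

Hidden generation-0 cells (in order): (0,0), (0,4), (2,3), (3,1).
A hidden cell only influences target cells in its own 3x3 neighborhood. Try each of the 2^4 = 16 assignments, step the completed generation 0 forward once under B3/S23, and compare with the target:
  (0,0)=_ (0,4)=_ (2,3)=_ (3,1)=_ -> step reproduces the target at every cell -> ACCEPT
  (0,0)=_ (0,4)=_ (2,3)=_ (3,1)=X -> step gives (0,1)='X' but target has '_' -> reject
  (0,0)=_ (0,4)=_ (2,3)=X (3,1)=_ -> step gives (1,2)='X' but target has '_' -> reject
  (0,0)=_ (0,4)=_ (2,3)=X (3,1)=X -> step gives (0,1)='X' but target has '_' -> reject
  (0,0)=_ (0,4)=X (2,3)=_ (3,1)=_ -> step gives (0,3)='_' but target has 'X' -> reject
  (0,0)=_ (0,4)=X (2,3)=_ (3,1)=X -> step gives (0,0)='X' but target has '_' -> reject
  (0,0)=_ (0,4)=X (2,3)=X (3,1)=_ -> step gives (0,3)='_' but target has 'X' -> reject
  (0,0)=_ (0,4)=X (2,3)=X (3,1)=X -> step gives (0,0)='X' but target has '_' -> reject
  (0,0)=X (0,4)=_ (2,3)=_ (3,1)=_ -> step gives (0,1)='X' but target has '_' -> reject
  (0,0)=X (0,4)=_ (2,3)=_ (3,1)=X -> step gives (0,0)='X' but target has '_' -> reject
  (0,0)=X (0,4)=_ (2,3)=X (3,1)=_ -> step gives (0,1)='X' but target has '_' -> reject
  (0,0)=X (0,4)=_ (2,3)=X (3,1)=X -> step gives (0,0)='X' but target has '_' -> reject
  (0,0)=X (0,4)=X (2,3)=_ (3,1)=_ -> step gives (0,0)='X' but target has '_' -> reject
  (0,0)=X (0,4)=X (2,3)=_ (3,1)=X -> step gives (0,0)='X' but target has '_' -> reject
  (0,0)=X (0,4)=X (2,3)=X (3,1)=_ -> step gives (0,0)='X' but target has '_' -> reject
  (0,0)=X (0,4)=X (2,3)=X (3,1)=X -> step gives (0,0)='X' but target has '_' -> reject
Unique solution: (0,0)=dead, (0,4)=dead, (2,3)=dead, (3,1)=dead.
Check: live-neighbor counts of every cell in the completed generation 0:
12333
12123
22343
10112
Applying B3/S23 to generation 0 with these counts gives:
__XXX
___XX
__X_X
_____
which matches the target exactly.

Answer: _____
X_XX_
____X
___X_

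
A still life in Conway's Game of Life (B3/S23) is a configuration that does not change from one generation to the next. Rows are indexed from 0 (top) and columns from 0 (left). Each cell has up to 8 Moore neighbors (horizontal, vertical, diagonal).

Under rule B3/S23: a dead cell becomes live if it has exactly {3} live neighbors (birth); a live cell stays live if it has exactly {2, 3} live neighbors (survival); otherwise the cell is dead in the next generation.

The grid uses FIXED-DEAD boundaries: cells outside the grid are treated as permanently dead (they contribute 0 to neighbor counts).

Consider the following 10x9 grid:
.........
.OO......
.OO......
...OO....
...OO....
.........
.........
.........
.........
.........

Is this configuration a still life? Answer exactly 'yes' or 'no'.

Answer: no

Derivation:
Compute generation 1 and compare to generation 0 (given above):
Generation 1:
.........
.OO......
.O.......
....O....
...OO....
.........
.........
.........
.........
.........
Cell (2,2) differs: gen0=1 vs gen1=0 -> NOT a still life.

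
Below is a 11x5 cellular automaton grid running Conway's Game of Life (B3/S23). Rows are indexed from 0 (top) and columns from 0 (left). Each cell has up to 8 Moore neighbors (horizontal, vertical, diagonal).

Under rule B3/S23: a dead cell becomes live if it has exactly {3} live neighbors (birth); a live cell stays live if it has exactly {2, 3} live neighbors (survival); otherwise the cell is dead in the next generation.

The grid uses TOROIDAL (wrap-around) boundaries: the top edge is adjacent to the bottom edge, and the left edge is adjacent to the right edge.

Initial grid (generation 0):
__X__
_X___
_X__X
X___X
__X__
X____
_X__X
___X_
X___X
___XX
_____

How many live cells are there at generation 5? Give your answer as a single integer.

Simulating step by step:
Generation 0 (given above): 15 live cells
Generation 1: 22 live cells
_____
XXX__
_X__X
XX_XX
XX__X
XX___
X___X
___X_
X____
X__XX
___X_
Generation 2: 16 live cells
_XX__
XXX__
_____
___X_
___X_
_____
XX__X
X____
X__X_
X__X_
___X_
Generation 3: 18 live cells
X__X_
X_X__
_XX__
_____
_____
X___X
XX__X
_____
XX___
__XX_
_X_XX
Generation 4: 18 live cells
X__X_
X_XXX
_XX__
_____
_____
_X__X
_X__X
____X
_XX__
___X_
XX___
Generation 5: 17 live cells
___X_
X____
XXX_X
_____
_____
_____
___XX
_XXX_
__XX_
X____
XXX__
Population at generation 5: 17

Answer: 17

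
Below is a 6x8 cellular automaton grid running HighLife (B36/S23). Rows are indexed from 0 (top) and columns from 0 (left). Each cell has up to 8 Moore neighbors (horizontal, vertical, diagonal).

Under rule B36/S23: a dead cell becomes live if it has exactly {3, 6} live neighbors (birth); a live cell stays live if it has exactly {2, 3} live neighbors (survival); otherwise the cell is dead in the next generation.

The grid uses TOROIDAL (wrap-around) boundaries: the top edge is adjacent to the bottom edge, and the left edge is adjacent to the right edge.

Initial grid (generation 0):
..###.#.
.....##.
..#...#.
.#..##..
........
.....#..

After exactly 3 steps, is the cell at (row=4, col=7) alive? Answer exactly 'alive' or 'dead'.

Simulating step by step:
Generation 0 (given above): 12 live cells
Generation 1: 15 live cells
...##.#.
..#.#.##
....#.#.
.....#..
....##..
...###..
Generation 2: 16 live cells
..#..###
....####
...##.##
......#.
...#..#.
......#.
Generation 3: 11 live cells
....#...
#.......
...###..
...##.#.
.....###
........

Cell (4,7) at generation 3: 1 -> alive

Answer: alive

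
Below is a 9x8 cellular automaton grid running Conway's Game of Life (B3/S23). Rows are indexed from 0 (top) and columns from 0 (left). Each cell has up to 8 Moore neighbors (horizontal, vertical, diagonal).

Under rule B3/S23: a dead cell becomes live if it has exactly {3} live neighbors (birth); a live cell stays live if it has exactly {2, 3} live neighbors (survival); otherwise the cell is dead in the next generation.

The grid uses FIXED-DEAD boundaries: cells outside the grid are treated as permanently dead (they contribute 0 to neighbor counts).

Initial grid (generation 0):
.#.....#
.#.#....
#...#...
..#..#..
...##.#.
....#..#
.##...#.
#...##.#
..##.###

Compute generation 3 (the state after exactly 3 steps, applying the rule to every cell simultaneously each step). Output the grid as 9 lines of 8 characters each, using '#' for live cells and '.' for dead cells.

Simulating step by step:
Generation 0 (given above): 25 live cells
Generation 1: 26 live cells
..#.....
###.....
.####...
.....#..
...##.#.
..#.#.##
.#.##.##
....#..#
...#.#.#
Generation 2: 17 live cells
..#.....
#.......
#..##...
.....#..
...##.##
..#.....
..#.#...
..#....#
....#.#.
Generation 3: 15 live cells
(generation 3 grid is the final answer)

Answer: ........
.#.#....
....#...
.....##.
...####.
..#.##..
.##.....
.....#..
........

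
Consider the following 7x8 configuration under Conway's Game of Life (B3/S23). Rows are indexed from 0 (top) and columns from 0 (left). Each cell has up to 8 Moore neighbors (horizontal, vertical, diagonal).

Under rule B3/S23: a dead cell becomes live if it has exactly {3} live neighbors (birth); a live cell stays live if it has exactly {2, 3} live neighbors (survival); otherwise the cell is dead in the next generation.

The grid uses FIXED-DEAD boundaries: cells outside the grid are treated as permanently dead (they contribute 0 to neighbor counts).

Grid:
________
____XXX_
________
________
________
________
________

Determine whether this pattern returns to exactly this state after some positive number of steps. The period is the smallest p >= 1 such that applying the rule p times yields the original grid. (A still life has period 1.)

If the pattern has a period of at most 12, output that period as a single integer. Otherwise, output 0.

Answer: 2

Derivation:
Simulating and comparing each generation to the original:
Gen 0 (original, given above): 3 live cells
Gen 1: 3 live cells, differs from original
Gen 2: 3 live cells, MATCHES original -> period = 2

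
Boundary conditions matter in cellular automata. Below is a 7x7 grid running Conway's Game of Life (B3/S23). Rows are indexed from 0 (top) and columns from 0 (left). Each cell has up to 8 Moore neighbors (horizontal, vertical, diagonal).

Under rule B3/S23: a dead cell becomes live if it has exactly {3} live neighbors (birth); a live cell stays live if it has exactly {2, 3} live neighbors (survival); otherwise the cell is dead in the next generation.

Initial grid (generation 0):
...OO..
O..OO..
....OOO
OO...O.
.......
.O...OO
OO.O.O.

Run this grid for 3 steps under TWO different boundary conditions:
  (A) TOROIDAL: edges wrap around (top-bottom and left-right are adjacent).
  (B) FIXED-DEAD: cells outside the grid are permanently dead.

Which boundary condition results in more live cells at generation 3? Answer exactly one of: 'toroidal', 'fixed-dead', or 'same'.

Under TOROIDAL boundary, generation 3:
OO..OOO
..O....
.......
.......
.....OO
...OO..
...O...
Population = 11

Under FIXED-DEAD boundary, generation 3:
...O...
...OOO.
..O.O..
.OO.OO.
.OOO...
..O....
.......
Population = 14

Comparison: toroidal=11, fixed-dead=14 -> fixed-dead

Answer: fixed-dead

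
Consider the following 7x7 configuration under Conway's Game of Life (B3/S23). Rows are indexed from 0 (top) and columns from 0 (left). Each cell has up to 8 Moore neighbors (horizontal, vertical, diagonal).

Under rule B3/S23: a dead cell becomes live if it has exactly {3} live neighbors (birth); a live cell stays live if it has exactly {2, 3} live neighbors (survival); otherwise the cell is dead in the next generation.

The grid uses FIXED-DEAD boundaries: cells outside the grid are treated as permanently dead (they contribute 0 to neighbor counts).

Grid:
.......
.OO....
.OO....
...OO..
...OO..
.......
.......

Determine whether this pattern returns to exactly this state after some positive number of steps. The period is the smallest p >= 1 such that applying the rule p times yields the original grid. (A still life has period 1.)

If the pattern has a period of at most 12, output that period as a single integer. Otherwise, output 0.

Answer: 2

Derivation:
Simulating and comparing each generation to the original:
Gen 0 (original, given above): 8 live cells
Gen 1: 6 live cells, differs from original
Gen 2: 8 live cells, MATCHES original -> period = 2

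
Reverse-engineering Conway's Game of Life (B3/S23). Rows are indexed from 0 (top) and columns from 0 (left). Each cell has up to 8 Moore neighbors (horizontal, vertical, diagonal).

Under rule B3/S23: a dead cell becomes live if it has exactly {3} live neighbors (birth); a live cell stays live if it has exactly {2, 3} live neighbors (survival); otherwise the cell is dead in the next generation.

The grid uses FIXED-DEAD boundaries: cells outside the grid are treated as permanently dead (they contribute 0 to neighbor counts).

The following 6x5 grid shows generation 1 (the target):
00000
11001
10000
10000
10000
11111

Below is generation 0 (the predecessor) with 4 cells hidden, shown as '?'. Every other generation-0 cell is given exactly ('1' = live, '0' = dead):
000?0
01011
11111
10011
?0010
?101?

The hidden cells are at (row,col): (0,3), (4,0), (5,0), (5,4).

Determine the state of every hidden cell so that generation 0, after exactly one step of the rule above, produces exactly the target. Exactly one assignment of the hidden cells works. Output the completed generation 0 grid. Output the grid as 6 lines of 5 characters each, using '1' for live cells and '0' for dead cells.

Answer: 00000
01011
11111
10011
10010
11011

Derivation:
Hidden generation-0 cells (in order): (0,3), (4,0), (5,0), (5,4).
A hidden cell only influences target cells in its own 3x3 neighborhood. Try each of the 2^4 = 16 assignments, step the completed generation 0 forward once under B3/S23, and compare with the target:
  (0,3)=0 (4,0)=0 (5,0)=0 (5,4)=0 -> step gives (4,0)='0' but target has '1' -> reject
  (0,3)=0 (4,0)=0 (5,0)=0 (5,4)=1 -> step gives (4,0)='0' but target has '1' -> reject
  (0,3)=0 (4,0)=0 (5,0)=1 (5,4)=0 -> step gives (4,1)='1' but target has '0' -> reject
  (0,3)=0 (4,0)=0 (5,0)=1 (5,4)=1 -> step gives (4,1)='1' but target has '0' -> reject
  (0,3)=0 (4,0)=1 (5,0)=0 (5,4)=0 -> step gives (4,1)='1' but target has '0' -> reject
  (0,3)=0 (4,0)=1 (5,0)=0 (5,4)=1 -> step gives (4,1)='1' but target has '0' -> reject
  (0,3)=0 (4,0)=1 (5,0)=1 (5,4)=0 -> step gives (4,3)='1' but target has '0' -> reject
  (0,3)=0 (4,0)=1 (5,0)=1 (5,4)=1 -> step reproduces the target at every cell -> ACCEPT
  (0,3)=1 (4,0)=0 (5,0)=0 (5,4)=0 -> step gives (0,2)='1' but target has '0' -> reject
  (0,3)=1 (4,0)=0 (5,0)=0 (5,4)=1 -> step gives (0,2)='1' but target has '0' -> reject
  (0,3)=1 (4,0)=0 (5,0)=1 (5,4)=0 -> step gives (0,2)='1' but target has '0' -> reject
  (0,3)=1 (4,0)=0 (5,0)=1 (5,4)=1 -> step gives (0,2)='1' but target has '0' -> reject
  (0,3)=1 (4,0)=1 (5,0)=0 (5,4)=0 -> step gives (0,2)='1' but target has '0' -> reject
  (0,3)=1 (4,0)=1 (5,0)=0 (5,4)=1 -> step gives (0,2)='1' but target has '0' -> reject
  (0,3)=1 (4,0)=1 (5,0)=1 (5,4)=0 -> step gives (0,2)='1' but target has '0' -> reject
  (0,3)=1 (4,0)=1 (5,0)=1 (5,4)=1 -> step gives (0,2)='1' but target has '0' -> reject
Unique solution: (0,3)=dead, (4,0)=live, (5,0)=live, (5,4)=live.
Check: live-neighbor counts of every cell in the completed generation 0:
11222
33543
34565
35554
34445
22322
Applying B3/S23 to generation 0 with these counts gives:
00000
11001
10000
10000
10000
11111
which matches the target exactly.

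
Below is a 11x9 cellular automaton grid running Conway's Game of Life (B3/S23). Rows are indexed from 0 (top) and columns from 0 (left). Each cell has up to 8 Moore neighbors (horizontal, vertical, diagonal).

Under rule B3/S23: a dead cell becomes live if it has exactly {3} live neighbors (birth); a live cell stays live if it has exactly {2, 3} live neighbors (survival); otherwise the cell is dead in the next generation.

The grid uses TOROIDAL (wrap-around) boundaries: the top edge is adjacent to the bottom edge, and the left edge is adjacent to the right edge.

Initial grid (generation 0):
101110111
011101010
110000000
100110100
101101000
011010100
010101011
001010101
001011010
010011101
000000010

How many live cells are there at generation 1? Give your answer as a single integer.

Answer: 34

Derivation:
Simulating step by step:
Generation 0 (given above): 45 live cells
Generation 1: 34 live cells
100011000
000001010
100001101
100111001
100000100
000000111
010000001
111000001
111000001
000110001
011000000
Population at generation 1: 34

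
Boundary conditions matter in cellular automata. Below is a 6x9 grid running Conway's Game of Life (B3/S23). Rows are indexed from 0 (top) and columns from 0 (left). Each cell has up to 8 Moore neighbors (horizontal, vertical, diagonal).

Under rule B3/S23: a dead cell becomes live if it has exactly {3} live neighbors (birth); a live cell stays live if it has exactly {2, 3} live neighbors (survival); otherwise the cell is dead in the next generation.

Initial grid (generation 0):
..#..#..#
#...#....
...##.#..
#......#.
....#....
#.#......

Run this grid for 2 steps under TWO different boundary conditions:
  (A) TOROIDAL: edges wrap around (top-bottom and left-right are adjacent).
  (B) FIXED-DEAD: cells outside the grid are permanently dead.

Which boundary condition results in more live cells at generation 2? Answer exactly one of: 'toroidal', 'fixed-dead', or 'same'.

Answer: toroidal

Derivation:
Under TOROIDAL boundary, generation 2:
#.###....
#....#..#
.........
#.##.#...
#..#.....
.#......#
Population = 15

Under FIXED-DEAD boundary, generation 2:
.........
...###...
.........
..##.#...
....#....
.........
Population = 7

Comparison: toroidal=15, fixed-dead=7 -> toroidal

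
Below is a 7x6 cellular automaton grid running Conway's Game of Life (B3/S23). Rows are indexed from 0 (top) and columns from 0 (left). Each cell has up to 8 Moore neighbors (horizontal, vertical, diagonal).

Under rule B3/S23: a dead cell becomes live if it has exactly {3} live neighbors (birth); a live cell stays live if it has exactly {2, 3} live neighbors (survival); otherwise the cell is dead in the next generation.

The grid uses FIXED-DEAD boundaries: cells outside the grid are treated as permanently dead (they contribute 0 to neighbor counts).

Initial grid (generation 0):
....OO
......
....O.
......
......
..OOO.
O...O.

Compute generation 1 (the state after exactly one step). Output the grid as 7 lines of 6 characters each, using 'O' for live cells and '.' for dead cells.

Answer: ......
....OO
......
......
...O..
...OO.
....O.

Derivation:
Simulating step by step:
Generation 0 (given above): 8 live cells
Generation 1: 6 live cells
(generation 1 grid is the final answer)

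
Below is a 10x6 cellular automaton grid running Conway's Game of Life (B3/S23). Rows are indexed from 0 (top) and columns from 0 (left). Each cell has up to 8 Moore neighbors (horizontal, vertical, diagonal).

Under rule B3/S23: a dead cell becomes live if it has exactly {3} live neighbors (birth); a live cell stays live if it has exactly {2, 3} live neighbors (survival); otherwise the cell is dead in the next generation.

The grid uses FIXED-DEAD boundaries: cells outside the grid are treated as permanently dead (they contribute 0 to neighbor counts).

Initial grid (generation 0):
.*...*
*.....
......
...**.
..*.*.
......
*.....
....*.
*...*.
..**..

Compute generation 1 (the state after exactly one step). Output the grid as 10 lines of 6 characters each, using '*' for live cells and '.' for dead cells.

Answer: ......
......
......
...**.
....*.
......
......
......
....*.
...*..

Derivation:
Simulating step by step:
Generation 0 (given above): 13 live cells
Generation 1: 5 live cells
(generation 1 grid is the final answer)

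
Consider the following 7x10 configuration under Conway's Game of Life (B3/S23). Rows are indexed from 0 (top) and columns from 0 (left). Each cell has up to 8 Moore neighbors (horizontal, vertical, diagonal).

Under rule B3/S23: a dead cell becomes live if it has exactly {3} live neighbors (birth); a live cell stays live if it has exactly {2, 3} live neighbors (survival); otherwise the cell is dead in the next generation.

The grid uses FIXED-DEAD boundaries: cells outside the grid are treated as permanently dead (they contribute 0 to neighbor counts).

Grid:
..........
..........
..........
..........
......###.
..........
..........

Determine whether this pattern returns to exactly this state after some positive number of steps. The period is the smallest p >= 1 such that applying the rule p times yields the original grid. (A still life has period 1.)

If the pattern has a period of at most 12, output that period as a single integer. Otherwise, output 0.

Answer: 2

Derivation:
Simulating and comparing each generation to the original:
Gen 0 (original, given above): 3 live cells
Gen 1: 3 live cells, differs from original
Gen 2: 3 live cells, MATCHES original -> period = 2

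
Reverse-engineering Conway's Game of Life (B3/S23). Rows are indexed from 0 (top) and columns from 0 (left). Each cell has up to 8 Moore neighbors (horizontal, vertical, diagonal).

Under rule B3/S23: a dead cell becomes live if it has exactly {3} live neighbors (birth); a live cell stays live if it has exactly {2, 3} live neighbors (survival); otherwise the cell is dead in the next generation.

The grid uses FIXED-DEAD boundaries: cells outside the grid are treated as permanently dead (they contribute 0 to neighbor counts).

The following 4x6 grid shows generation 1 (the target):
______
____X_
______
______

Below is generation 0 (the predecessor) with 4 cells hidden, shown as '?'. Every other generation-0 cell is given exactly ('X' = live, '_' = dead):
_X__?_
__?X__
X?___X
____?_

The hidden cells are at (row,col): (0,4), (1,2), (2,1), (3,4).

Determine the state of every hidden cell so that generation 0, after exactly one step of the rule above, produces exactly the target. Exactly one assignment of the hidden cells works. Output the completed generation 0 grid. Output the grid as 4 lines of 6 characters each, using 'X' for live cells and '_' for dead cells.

Answer: _X__X_
___X__
X____X
______

Derivation:
Hidden generation-0 cells (in order): (0,4), (1,2), (2,1), (3,4).
A hidden cell only influences target cells in its own 3x3 neighborhood. Try each of the 2^4 = 16 assignments, step the completed generation 0 forward once under B3/S23, and compare with the target:
  (0,4)=_ (1,2)=_ (2,1)=_ (3,4)=_ -> step gives (1,4)='_' but target has 'X' -> reject
  (0,4)=_ (1,2)=_ (2,1)=_ (3,4)=X -> step gives (1,4)='_' but target has 'X' -> reject
  (0,4)=_ (1,2)=_ (2,1)=X (3,4)=_ -> step gives (1,0)='X' but target has '_' -> reject
  (0,4)=_ (1,2)=_ (2,1)=X (3,4)=X -> step gives (1,0)='X' but target has '_' -> reject
  (0,4)=_ (1,2)=X (2,1)=_ (3,4)=_ -> step gives (0,2)='X' but target has '_' -> reject
  (0,4)=_ (1,2)=X (2,1)=_ (3,4)=X -> step gives (0,2)='X' but target has '_' -> reject
  (0,4)=_ (1,2)=X (2,1)=X (3,4)=_ -> step gives (0,2)='X' but target has '_' -> reject
  (0,4)=_ (1,2)=X (2,1)=X (3,4)=X -> step gives (0,2)='X' but target has '_' -> reject
  (0,4)=X (1,2)=_ (2,1)=_ (3,4)=_ -> step reproduces the target at every cell -> ACCEPT
  (0,4)=X (1,2)=_ (2,1)=_ (3,4)=X -> step gives (2,4)='X' but target has '_' -> reject
  (0,4)=X (1,2)=_ (2,1)=X (3,4)=_ -> step gives (1,0)='X' but target has '_' -> reject
  (0,4)=X (1,2)=_ (2,1)=X (3,4)=X -> step gives (1,0)='X' but target has '_' -> reject
  (0,4)=X (1,2)=X (2,1)=_ (3,4)=_ -> step gives (0,2)='X' but target has '_' -> reject
  (0,4)=X (1,2)=X (2,1)=_ (3,4)=X -> step gives (0,2)='X' but target has '_' -> reject
  (0,4)=X (1,2)=X (2,1)=X (3,4)=_ -> step gives (0,2)='X' but target has '_' -> reject
  (0,4)=X (1,2)=X (2,1)=X (3,4)=X -> step gives (0,2)='X' but target has '_' -> reject
Unique solution: (0,4)=live, (1,2)=dead, (2,1)=dead, (3,4)=dead.
Check: live-neighbor counts of every cell in the completed generation 0:
102211
222132
011120
110011
Applying B3/S23 to generation 0 with these counts gives:
______
____X_
______
______
which matches the target exactly.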